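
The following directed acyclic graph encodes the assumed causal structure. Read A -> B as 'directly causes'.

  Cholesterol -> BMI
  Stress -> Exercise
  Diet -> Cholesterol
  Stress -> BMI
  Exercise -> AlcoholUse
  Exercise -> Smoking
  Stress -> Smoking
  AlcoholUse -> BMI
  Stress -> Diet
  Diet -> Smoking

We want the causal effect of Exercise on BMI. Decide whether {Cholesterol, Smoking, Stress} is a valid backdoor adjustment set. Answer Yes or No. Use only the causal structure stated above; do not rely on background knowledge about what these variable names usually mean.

Backdoor paths from Exercise to BMI (paths whose first edge points into Exercise):
  P1: Exercise <- Stress -> Diet -> Cholesterol -> BMI
  P2: Exercise <- Stress -> Smoking <- Diet -> Cholesterol -> BMI
  P3: Exercise <- Stress -> BMI
Condition 1 (no descendant of Exercise in the set): FAILS — Smoking is a descendant of Exercise.
Condition 2 (every backdoor path blocked by {Cholesterol, Smoking, Stress}):
  P1: blocked at fork node Stress ∈ conditioning set.
  P2: blocked at fork node Stress ∈ conditioning set.
  P3: blocked at fork node Stress ∈ conditioning set.
{Cholesterol, Smoking, Stress} does not satisfy the backdoor criterion.

No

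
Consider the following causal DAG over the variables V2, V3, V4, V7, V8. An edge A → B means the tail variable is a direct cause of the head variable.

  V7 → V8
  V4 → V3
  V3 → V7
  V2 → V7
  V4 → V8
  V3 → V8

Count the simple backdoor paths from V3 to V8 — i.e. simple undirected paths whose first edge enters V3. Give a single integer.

A backdoor path from V3 to V8 is any simple undirected path whose first edge points into V3 (i.e. leaves V3 via a parent).
Parents of V3: {V4}.
Enumerating:
  P1: V3 <- V4 -> V8
That exhausts the simple backdoor paths. Count: 1.

1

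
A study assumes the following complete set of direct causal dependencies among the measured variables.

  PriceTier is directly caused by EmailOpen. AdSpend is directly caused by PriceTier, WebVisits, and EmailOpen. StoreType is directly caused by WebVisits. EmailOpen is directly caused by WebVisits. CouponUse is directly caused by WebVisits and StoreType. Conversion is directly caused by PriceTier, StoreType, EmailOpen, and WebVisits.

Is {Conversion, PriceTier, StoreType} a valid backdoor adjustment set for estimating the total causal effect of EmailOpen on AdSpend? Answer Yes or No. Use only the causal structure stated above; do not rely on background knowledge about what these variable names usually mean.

No

Backdoor paths from EmailOpen to AdSpend (paths whose first edge points into EmailOpen):
  P1: EmailOpen <- WebVisits -> StoreType -> Conversion <- PriceTier -> AdSpend
  P2: EmailOpen <- WebVisits -> CouponUse <- StoreType -> Conversion <- PriceTier -> AdSpend
  P3: EmailOpen <- WebVisits -> AdSpend
  P4: EmailOpen <- WebVisits -> Conversion <- PriceTier -> AdSpend
Condition 1 (no descendant of EmailOpen in the set): FAILS — Conversion and PriceTier are descendants of EmailOpen.
Condition 2 (every backdoor path blocked by {Conversion, PriceTier, StoreType}):
  P1: blocked at chain node StoreType ∈ conditioning set.
  P2: blocked at collider CouponUse (neither it nor any descendant is in the conditioning set).
  P3: open — no interior node is in the conditioning set.
  P4: blocked at fork node PriceTier ∈ conditioning set.
{Conversion, PriceTier, StoreType} does not satisfy the backdoor criterion.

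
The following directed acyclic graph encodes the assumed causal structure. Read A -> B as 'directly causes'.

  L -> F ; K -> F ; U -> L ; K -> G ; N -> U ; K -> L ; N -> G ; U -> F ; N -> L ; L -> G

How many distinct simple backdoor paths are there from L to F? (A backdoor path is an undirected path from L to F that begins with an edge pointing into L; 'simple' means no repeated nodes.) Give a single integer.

A backdoor path from L to F is any simple undirected path whose first edge points into L (i.e. leaves L via a parent).
Parents of L: {K, N, U}.
Enumerating:
  P1: L <- N -> U -> F
  P2: L <- N -> G <- K -> F
  P3: L <- U <- N -> G <- K -> F
  P4: L <- U -> F
  P5: L <- K -> F
  P6: L <- K -> G <- N -> U -> F
That exhausts the simple backdoor paths. Count: 6.

6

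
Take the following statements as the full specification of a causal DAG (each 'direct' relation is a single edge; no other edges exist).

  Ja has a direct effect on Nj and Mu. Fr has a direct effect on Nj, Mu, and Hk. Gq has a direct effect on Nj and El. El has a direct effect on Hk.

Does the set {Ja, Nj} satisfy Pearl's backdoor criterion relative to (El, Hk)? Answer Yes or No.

Backdoor paths from El to Hk (paths whose first edge points into El):
  P1: El <- Gq -> Nj <- Fr -> Hk
  P2: El <- Gq -> Nj <- Ja -> Mu <- Fr -> Hk
Condition 1 (no descendant of El in the set): holds — descendants of El are {Hk}; none are in {Ja, Nj}.
Condition 2 (every backdoor path blocked by {Ja, Nj}):
  P1: open — collider(s) Nj are conditioned on (or have a conditioned descendant) and no non-collider on the path is in the set.
  P2: blocked at fork node Ja ∈ conditioning set.
{Ja, Nj} does not satisfy the backdoor criterion.

No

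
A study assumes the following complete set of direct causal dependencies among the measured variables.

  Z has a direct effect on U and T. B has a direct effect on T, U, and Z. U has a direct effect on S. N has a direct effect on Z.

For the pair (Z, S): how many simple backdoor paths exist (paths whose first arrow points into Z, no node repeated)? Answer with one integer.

A backdoor path from Z to S is any simple undirected path whose first edge points into Z (i.e. leaves Z via a parent).
Parents of Z: {B, N}.
Enumerating:
  P1: Z <- B -> U -> S
That exhausts the simple backdoor paths. Count: 1.

1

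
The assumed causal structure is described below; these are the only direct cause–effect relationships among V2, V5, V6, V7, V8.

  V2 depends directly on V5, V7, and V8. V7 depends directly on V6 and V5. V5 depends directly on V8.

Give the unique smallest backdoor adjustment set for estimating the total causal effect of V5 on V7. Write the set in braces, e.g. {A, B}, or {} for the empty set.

Variables eligible for adjustment (non-descendants of V5, excluding V5 and V7): {V6, V8}.
Backdoor paths from V5 to V7:
  P1: V5 <- V8 -> V2 <- V7
Each backdoor path contains an unconditioned collider, so every path is already blocked with the empty conditioning set:
  P1: blocked at collider V2 (neither it nor any descendant is in the conditioning set).
The empty set is therefore the unique smallest valid set.

{}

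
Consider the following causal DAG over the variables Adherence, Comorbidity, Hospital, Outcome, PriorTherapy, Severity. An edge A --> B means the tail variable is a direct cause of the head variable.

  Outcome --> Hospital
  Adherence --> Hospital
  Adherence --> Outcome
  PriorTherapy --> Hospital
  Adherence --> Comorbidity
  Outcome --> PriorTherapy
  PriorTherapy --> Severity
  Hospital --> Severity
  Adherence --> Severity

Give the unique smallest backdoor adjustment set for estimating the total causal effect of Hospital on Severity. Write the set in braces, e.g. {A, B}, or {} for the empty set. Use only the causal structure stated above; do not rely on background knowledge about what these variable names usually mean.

Variables eligible for adjustment (non-descendants of Hospital, excluding Hospital and Severity): {Adherence, Comorbidity, Outcome, PriorTherapy}.
Backdoor paths from Hospital to Severity:
  P1: Hospital <- Adherence -> Outcome -> PriorTherapy -> Severity
  P2: Hospital <- Adherence -> Severity
  P3: Hospital <- Outcome <- Adherence -> Severity
  P4: Hospital <- Outcome -> PriorTherapy -> Severity
  P5: Hospital <- PriorTherapy <- Outcome <- Adherence -> Severity
  P6: Hospital <- PriorTherapy -> Severity
The empty set is not sufficient: P1 (Hospital <- Adherence -> Outcome -> PriorTherapy -> Severity) has no collider blocking it and no conditioned non-collider, so it is open.
Try {Adherence, PriorTherapy}:
  P1: blocked at fork node Adherence ∈ conditioning set.
  P2: blocked at fork node Adherence ∈ conditioning set.
  P3: blocked at fork node Adherence ∈ conditioning set.
  P4: blocked at chain node PriorTherapy ∈ conditioning set.
  P5: blocked at chain node PriorTherapy ∈ conditioning set.
  P6: blocked at fork node PriorTherapy ∈ conditioning set.
{Adherence, PriorTherapy} contains no descendant of Hospital and blocks every backdoor path.
Every element of {Adherence, PriorTherapy} is needed (dropping Adherence leaves P2 open; dropping PriorTherapy leaves P4 open), so no proper subset is valid.
Among all size-2 subsets of the eligible variables, only {Adherence, PriorTherapy} blocks every backdoor path, so it is the unique smallest valid adjustment set.

{Adherence, PriorTherapy}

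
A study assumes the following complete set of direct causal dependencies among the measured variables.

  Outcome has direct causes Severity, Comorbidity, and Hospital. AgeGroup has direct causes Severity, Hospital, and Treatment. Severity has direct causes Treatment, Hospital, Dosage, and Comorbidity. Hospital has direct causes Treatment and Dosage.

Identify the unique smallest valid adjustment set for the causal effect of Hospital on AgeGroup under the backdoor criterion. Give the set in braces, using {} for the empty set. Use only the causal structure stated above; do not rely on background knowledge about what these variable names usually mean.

Variables eligible for adjustment (non-descendants of Hospital, excluding Hospital and AgeGroup): {Comorbidity, Dosage, Treatment}.
Backdoor paths from Hospital to AgeGroup:
  P1: Hospital <- Dosage -> Severity <- Treatment -> AgeGroup
  P2: Hospital <- Dosage -> Severity -> AgeGroup
  P3: Hospital <- Treatment -> Severity -> AgeGroup
  P4: Hospital <- Treatment -> AgeGroup
The empty set is not sufficient: P2 (Hospital <- Dosage -> Severity -> AgeGroup) has no collider blocking it and no conditioned non-collider, so it is open.
Try {Dosage, Treatment}:
  P1: blocked at fork node Dosage ∈ conditioning set.
  P2: blocked at fork node Dosage ∈ conditioning set.
  P3: blocked at fork node Treatment ∈ conditioning set.
  P4: blocked at fork node Treatment ∈ conditioning set.
{Dosage, Treatment} contains no descendant of Hospital and blocks every backdoor path.
Every element of {Dosage, Treatment} is needed (dropping Dosage leaves P2 open; dropping Treatment leaves P3 open), so no proper subset is valid.
Among all size-2 subsets of the eligible variables, only {Dosage, Treatment} blocks every backdoor path, so it is the unique smallest valid adjustment set.

{Dosage, Treatment}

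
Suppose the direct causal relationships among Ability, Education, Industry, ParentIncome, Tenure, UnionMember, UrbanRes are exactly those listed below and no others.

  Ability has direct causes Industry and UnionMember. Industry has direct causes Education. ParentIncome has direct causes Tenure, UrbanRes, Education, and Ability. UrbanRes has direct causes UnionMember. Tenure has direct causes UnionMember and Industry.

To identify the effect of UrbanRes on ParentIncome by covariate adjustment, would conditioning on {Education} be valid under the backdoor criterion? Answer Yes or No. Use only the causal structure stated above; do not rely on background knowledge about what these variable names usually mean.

No

Backdoor paths from UrbanRes to ParentIncome (paths whose first edge points into UrbanRes):
  P1: UrbanRes <- UnionMember -> Ability <- Industry <- Education -> ParentIncome
  P2: UrbanRes <- UnionMember -> Ability <- Industry -> Tenure -> ParentIncome
  P3: UrbanRes <- UnionMember -> Ability -> ParentIncome
  P4: UrbanRes <- UnionMember -> Tenure <- Industry <- Education -> ParentIncome
  P5: UrbanRes <- UnionMember -> Tenure <- Industry -> Ability -> ParentIncome
  P6: UrbanRes <- UnionMember -> Tenure -> ParentIncome
Condition 1 (no descendant of UrbanRes in the set): holds — descendants of UrbanRes are {ParentIncome}; none are in {Education}.
Condition 2 (every backdoor path blocked by {Education}):
  P1: blocked at collider Ability (neither it nor any descendant is in the conditioning set).
  P2: blocked at collider Ability (neither it nor any descendant is in the conditioning set).
  P3: open — no interior node is in the conditioning set.
  P4: blocked at collider Tenure (neither it nor any descendant is in the conditioning set).
  P5: blocked at collider Tenure (neither it nor any descendant is in the conditioning set).
  P6: open — no interior node is in the conditioning set.
{Education} does not satisfy the backdoor criterion.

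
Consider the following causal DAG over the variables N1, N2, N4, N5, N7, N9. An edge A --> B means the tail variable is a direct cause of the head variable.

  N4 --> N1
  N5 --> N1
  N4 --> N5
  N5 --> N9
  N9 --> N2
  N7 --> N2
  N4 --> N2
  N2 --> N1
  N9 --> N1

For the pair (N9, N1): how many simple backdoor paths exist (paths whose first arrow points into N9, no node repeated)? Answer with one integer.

A backdoor path from N9 to N1 is any simple undirected path whose first edge points into N9 (i.e. leaves N9 via a parent).
Parents of N9: {N5}.
Enumerating:
  P1: N9 <- N5 <- N4 -> N2 -> N1
  P2: N9 <- N5 <- N4 -> N1
  P3: N9 <- N5 -> N1
That exhausts the simple backdoor paths. Count: 3.

3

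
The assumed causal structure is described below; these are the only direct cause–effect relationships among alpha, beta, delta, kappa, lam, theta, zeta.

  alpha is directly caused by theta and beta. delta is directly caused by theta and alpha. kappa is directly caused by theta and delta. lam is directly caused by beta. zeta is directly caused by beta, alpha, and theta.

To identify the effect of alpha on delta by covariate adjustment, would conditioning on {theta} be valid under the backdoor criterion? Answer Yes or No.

Backdoor paths from alpha to delta (paths whose first edge points into alpha):
  P1: alpha <- theta -> delta
  P2: alpha <- theta -> kappa <- delta
  P3: alpha <- beta -> zeta <- theta -> delta
  P4: alpha <- beta -> zeta <- theta -> kappa <- delta
Condition 1 (no descendant of alpha in the set): holds — descendants of alpha are {delta, kappa, zeta}; none are in {theta}.
Condition 2 (every backdoor path blocked by {theta}):
  P1: blocked at fork node theta ∈ conditioning set.
  P2: blocked at fork node theta ∈ conditioning set.
  P3: blocked at collider zeta (neither it nor any descendant is in the conditioning set).
  P4: blocked at collider zeta (neither it nor any descendant is in the conditioning set).
{theta} satisfies the backdoor criterion.

Yes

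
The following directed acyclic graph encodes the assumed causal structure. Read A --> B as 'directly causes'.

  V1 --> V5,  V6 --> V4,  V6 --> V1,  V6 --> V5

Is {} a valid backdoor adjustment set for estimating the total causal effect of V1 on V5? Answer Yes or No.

No

Backdoor paths from V1 to V5 (paths whose first edge points into V1):
  P1: V1 <- V6 -> V5
Condition 1 (no descendant of V1 in the set): holds — descendants of V1 are {V5}; none are in {}.
Condition 2 (every backdoor path blocked by {}):
  P1: open — no interior node is in the conditioning set.
{} does not satisfy the backdoor criterion.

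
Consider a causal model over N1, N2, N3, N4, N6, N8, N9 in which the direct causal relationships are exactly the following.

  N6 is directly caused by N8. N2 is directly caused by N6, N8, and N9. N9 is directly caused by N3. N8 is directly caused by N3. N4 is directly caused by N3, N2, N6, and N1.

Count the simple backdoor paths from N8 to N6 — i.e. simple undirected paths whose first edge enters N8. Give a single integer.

4

A backdoor path from N8 to N6 is any simple undirected path whose first edge points into N8 (i.e. leaves N8 via a parent).
Parents of N8: {N3}.
Enumerating:
  P1: N8 <- N3 -> N9 -> N2 <- N6
  P2: N8 <- N3 -> N9 -> N2 -> N4 <- N6
  P3: N8 <- N3 -> N4 <- N6
  P4: N8 <- N3 -> N4 <- N2 <- N6
That exhausts the simple backdoor paths. Count: 4.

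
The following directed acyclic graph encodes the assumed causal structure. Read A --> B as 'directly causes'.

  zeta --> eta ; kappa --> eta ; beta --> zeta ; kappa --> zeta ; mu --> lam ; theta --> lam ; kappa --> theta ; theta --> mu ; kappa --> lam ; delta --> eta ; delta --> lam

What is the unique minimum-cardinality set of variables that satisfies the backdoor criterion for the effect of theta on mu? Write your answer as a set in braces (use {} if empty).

{}

Variables eligible for adjustment (non-descendants of theta, excluding theta and mu): {beta, delta, eta, kappa, zeta}.
Backdoor paths from theta to mu:
  P1: theta <- kappa -> zeta -> eta <- delta -> lam <- mu
  P2: theta <- kappa -> lam <- mu
  P3: theta <- kappa -> eta <- delta -> lam <- mu
Each backdoor path contains an unconditioned collider, so every path is already blocked with the empty conditioning set:
  P1: blocked at collider eta (neither it nor any descendant is in the conditioning set).
  P2: blocked at collider lam (neither it nor any descendant is in the conditioning set).
  P3: blocked at collider eta (neither it nor any descendant is in the conditioning set).
The empty set is therefore the unique smallest valid set.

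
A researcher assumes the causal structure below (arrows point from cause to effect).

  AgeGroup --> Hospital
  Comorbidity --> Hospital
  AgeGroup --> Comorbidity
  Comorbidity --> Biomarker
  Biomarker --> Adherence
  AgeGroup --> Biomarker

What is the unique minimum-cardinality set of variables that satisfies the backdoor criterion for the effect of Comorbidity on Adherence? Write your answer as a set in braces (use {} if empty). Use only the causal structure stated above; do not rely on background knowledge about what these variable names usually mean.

{AgeGroup}

Variables eligible for adjustment (non-descendants of Comorbidity, excluding Comorbidity and Adherence): {AgeGroup}.
Backdoor paths from Comorbidity to Adherence:
  P1: Comorbidity <- AgeGroup -> Biomarker -> Adherence
The empty set is not sufficient: P1 (Comorbidity <- AgeGroup -> Biomarker -> Adherence) has no collider blocking it and no conditioned non-collider, so it is open.
Try {AgeGroup}:
  P1: blocked at fork node AgeGroup ∈ conditioning set.
{AgeGroup} contains no descendant of Comorbidity and blocks every backdoor path.
{AgeGroup} is the unique smallest valid adjustment set.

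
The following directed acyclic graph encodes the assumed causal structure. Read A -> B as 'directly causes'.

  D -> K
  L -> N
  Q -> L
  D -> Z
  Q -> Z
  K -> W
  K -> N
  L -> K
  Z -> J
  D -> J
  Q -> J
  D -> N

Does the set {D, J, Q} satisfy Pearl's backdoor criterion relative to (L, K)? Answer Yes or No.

Backdoor paths from L to K (paths whose first edge points into L):
  P1: L <- Q -> Z <- D -> K
  P2: L <- Q -> Z <- D -> N <- K
  P3: L <- Q -> Z -> J <- D -> K
  P4: L <- Q -> Z -> J <- D -> N <- K
  P5: L <- Q -> J <- D -> K
  P6: L <- Q -> J <- D -> N <- K
  P7: L <- Q -> J <- Z <- D -> K
  P8: L <- Q -> J <- Z <- D -> N <- K
Condition 1 (no descendant of L in the set): holds — descendants of L are {K, N, W}; none are in {D, J, Q}.
Condition 2 (every backdoor path blocked by {D, J, Q}):
  P1: blocked at fork node Q ∈ conditioning set.
  P2: blocked at fork node Q ∈ conditioning set.
  P3: blocked at fork node Q ∈ conditioning set.
  P4: blocked at fork node Q ∈ conditioning set.
  P5: blocked at fork node Q ∈ conditioning set.
  P6: blocked at fork node Q ∈ conditioning set.
  P7: blocked at fork node Q ∈ conditioning set.
  P8: blocked at fork node Q ∈ conditioning set.
{D, J, Q} satisfies the backdoor criterion.

Yes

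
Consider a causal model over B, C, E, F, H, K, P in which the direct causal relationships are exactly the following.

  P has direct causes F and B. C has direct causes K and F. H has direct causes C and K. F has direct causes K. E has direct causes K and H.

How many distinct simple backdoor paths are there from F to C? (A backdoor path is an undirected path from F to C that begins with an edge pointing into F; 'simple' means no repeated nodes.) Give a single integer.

3

A backdoor path from F to C is any simple undirected path whose first edge points into F (i.e. leaves F via a parent).
Parents of F: {K}.
Enumerating:
  P1: F <- K -> C
  P2: F <- K -> H <- C
  P3: F <- K -> E <- H <- C
That exhausts the simple backdoor paths. Count: 3.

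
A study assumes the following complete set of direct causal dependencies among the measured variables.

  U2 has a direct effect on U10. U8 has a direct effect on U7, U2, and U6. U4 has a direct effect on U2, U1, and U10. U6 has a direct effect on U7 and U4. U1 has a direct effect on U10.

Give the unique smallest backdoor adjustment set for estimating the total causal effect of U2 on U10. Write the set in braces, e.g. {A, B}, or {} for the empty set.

{U4}

Variables eligible for adjustment (non-descendants of U2, excluding U2 and U10): {U1, U4, U6, U7, U8}.
Backdoor paths from U2 to U10:
  P1: U2 <- U8 -> U6 -> U4 -> U1 -> U10
  P2: U2 <- U8 -> U6 -> U4 -> U10
  P3: U2 <- U8 -> U7 <- U6 -> U4 -> U1 -> U10
  P4: U2 <- U8 -> U7 <- U6 -> U4 -> U10
  P5: U2 <- U4 -> U1 -> U10
  P6: U2 <- U4 -> U10
The empty set is not sufficient: P1 (U2 <- U8 -> U6 -> U4 -> U1 -> U10) has no collider blocking it and no conditioned non-collider, so it is open.
Try {U4}:
  P1: blocked at chain node U4 ∈ conditioning set.
  P2: blocked at chain node U4 ∈ conditioning set.
  P3: blocked at collider U7 (neither it nor any descendant is in the conditioning set).
  P4: blocked at collider U7 (neither it nor any descendant is in the conditioning set).
  P5: blocked at fork node U4 ∈ conditioning set.
  P6: blocked at fork node U4 ∈ conditioning set.
{U4} contains no descendant of U2 and blocks every backdoor path.
No other singleton works — e.g. {U8} leaves P5 open — so {U4} is the unique smallest valid adjustment set.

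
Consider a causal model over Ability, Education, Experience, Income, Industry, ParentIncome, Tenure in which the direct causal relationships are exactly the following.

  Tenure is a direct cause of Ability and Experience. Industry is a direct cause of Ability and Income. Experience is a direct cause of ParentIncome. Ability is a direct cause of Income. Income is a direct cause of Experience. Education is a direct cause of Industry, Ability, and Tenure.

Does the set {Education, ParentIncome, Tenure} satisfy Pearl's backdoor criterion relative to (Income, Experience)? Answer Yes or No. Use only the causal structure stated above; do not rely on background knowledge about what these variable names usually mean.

No

Backdoor paths from Income to Experience (paths whose first edge points into Income):
  P1: Income <- Industry <- Education -> Tenure -> Experience
  P2: Income <- Industry <- Education -> Ability <- Tenure -> Experience
  P3: Income <- Industry -> Ability <- Education -> Tenure -> Experience
  P4: Income <- Industry -> Ability <- Tenure -> Experience
  P5: Income <- Ability <- Education -> Tenure -> Experience
  P6: Income <- Ability <- Industry <- Education -> Tenure -> Experience
  P7: Income <- Ability <- Tenure -> Experience
Condition 1 (no descendant of Income in the set): FAILS — ParentIncome is a descendant of Income.
Condition 2 (every backdoor path blocked by {Education, ParentIncome, Tenure}):
  P1: blocked at fork node Education ∈ conditioning set.
  P2: blocked at fork node Education ∈ conditioning set.
  P3: blocked at fork node Education ∈ conditioning set.
  P4: blocked at fork node Tenure ∈ conditioning set.
  P5: blocked at fork node Education ∈ conditioning set.
  P6: blocked at fork node Education ∈ conditioning set.
  P7: blocked at fork node Tenure ∈ conditioning set.
{Education, ParentIncome, Tenure} does not satisfy the backdoor criterion.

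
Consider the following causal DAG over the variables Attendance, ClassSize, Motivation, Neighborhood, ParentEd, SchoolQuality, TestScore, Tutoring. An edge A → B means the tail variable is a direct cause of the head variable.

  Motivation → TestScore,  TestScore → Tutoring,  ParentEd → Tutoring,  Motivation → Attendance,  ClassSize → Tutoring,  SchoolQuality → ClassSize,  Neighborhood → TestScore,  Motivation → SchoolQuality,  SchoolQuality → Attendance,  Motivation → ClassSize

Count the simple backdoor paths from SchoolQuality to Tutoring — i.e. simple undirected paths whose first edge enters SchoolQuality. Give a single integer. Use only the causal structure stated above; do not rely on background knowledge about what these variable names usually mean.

A backdoor path from SchoolQuality to Tutoring is any simple undirected path whose first edge points into SchoolQuality (i.e. leaves SchoolQuality via a parent).
Parents of SchoolQuality: {Motivation}.
Enumerating:
  P1: SchoolQuality <- Motivation -> TestScore -> Tutoring
  P2: SchoolQuality <- Motivation -> ClassSize -> Tutoring
That exhausts the simple backdoor paths. Count: 2.

2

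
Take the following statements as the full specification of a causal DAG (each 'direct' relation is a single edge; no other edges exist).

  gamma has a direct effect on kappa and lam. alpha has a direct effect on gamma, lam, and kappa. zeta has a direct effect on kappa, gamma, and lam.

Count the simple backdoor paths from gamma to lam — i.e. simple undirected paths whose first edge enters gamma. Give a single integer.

4

A backdoor path from gamma to lam is any simple undirected path whose first edge points into gamma (i.e. leaves gamma via a parent).
Parents of gamma: {alpha, zeta}.
Enumerating:
  P1: gamma <- zeta -> lam
  P2: gamma <- zeta -> kappa <- alpha -> lam
  P3: gamma <- alpha -> lam
  P4: gamma <- alpha -> kappa <- zeta -> lam
That exhausts the simple backdoor paths. Count: 4.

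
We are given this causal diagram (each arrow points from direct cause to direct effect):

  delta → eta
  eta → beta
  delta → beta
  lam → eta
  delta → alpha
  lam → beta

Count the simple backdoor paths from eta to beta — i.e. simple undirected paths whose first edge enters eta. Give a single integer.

A backdoor path from eta to beta is any simple undirected path whose first edge points into eta (i.e. leaves eta via a parent).
Parents of eta: {delta, lam}.
Enumerating:
  P1: eta <- delta -> beta
  P2: eta <- lam -> beta
That exhausts the simple backdoor paths. Count: 2.

2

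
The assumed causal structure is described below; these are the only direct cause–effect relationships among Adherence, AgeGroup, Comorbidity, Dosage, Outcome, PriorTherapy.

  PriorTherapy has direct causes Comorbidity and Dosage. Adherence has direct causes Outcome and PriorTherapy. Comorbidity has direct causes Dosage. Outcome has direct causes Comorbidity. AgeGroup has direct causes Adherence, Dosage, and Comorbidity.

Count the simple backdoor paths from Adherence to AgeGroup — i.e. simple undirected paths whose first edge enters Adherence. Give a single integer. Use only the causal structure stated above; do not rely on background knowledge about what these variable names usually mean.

A backdoor path from Adherence to AgeGroup is any simple undirected path whose first edge points into Adherence (i.e. leaves Adherence via a parent).
Parents of Adherence: {Outcome, PriorTherapy}.
Enumerating:
  P1: Adherence <- Outcome <- Comorbidity <- Dosage -> AgeGroup
  P2: Adherence <- Outcome <- Comorbidity -> PriorTherapy <- Dosage -> AgeGroup
  P3: Adherence <- Outcome <- Comorbidity -> AgeGroup
  P4: Adherence <- PriorTherapy <- Dosage -> Comorbidity -> AgeGroup
  P5: Adherence <- PriorTherapy <- Dosage -> AgeGroup
  P6: Adherence <- PriorTherapy <- Comorbidity <- Dosage -> AgeGroup
  P7: Adherence <- PriorTherapy <- Comorbidity -> AgeGroup
That exhausts the simple backdoor paths. Count: 7.

7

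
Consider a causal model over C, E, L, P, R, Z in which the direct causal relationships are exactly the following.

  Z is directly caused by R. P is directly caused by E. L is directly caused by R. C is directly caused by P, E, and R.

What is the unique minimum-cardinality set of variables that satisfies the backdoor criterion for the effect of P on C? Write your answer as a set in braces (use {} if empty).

Variables eligible for adjustment (non-descendants of P, excluding P and C): {E, L, R, Z}.
Backdoor paths from P to C:
  P1: P <- E -> C
The empty set is not sufficient: P1 (P <- E -> C) has no collider blocking it and no conditioned non-collider, so it is open.
Try {E}:
  P1: blocked at fork node E ∈ conditioning set.
{E} contains no descendant of P and blocks every backdoor path.
No other singleton works — e.g. {R} leaves P1 open — so {E} is the unique smallest valid adjustment set.

{E}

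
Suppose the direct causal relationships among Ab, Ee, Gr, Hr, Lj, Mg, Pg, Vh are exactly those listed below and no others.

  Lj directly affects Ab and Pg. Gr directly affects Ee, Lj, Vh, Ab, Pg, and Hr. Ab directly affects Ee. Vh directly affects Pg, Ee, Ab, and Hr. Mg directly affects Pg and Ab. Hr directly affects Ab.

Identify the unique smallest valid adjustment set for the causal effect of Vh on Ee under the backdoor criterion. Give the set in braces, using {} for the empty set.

{Gr}

Variables eligible for adjustment (non-descendants of Vh, excluding Vh and Ee): {Gr, Lj, Mg}.
Backdoor paths from Vh to Ee:
  P1: Vh <- Gr -> Hr -> Ab -> Ee
  P2: Vh <- Gr -> Lj -> Ab -> Ee
  P3: Vh <- Gr -> Lj -> Pg <- Mg -> Ab -> Ee
  P4: Vh <- Gr -> Ab -> Ee
  P5: Vh <- Gr -> Pg <- Mg -> Ab -> Ee
  P6: Vh <- Gr -> Pg <- Lj -> Ab -> Ee
  P7: Vh <- Gr -> Ee
The empty set is not sufficient: P1 (Vh <- Gr -> Hr -> Ab -> Ee) has no collider blocking it and no conditioned non-collider, so it is open.
Try {Gr}:
  P1: blocked at fork node Gr ∈ conditioning set.
  P2: blocked at fork node Gr ∈ conditioning set.
  P3: blocked at fork node Gr ∈ conditioning set.
  P4: blocked at fork node Gr ∈ conditioning set.
  P5: blocked at fork node Gr ∈ conditioning set.
  P6: blocked at fork node Gr ∈ conditioning set.
  P7: blocked at fork node Gr ∈ conditioning set.
{Gr} contains no descendant of Vh and blocks every backdoor path.
No other singleton works — e.g. {Mg} leaves P1 open — so {Gr} is the unique smallest valid adjustment set.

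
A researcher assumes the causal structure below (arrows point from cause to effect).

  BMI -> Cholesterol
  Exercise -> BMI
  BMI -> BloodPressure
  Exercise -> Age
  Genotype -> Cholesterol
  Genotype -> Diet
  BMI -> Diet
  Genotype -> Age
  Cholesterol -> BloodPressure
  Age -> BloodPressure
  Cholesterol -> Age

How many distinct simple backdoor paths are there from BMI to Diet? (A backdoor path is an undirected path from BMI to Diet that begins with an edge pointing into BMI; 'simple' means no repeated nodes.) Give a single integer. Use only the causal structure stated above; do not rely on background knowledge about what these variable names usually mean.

3

A backdoor path from BMI to Diet is any simple undirected path whose first edge points into BMI (i.e. leaves BMI via a parent).
Parents of BMI: {Exercise}.
Enumerating:
  P1: BMI <- Exercise -> Age <- Genotype -> Diet
  P2: BMI <- Exercise -> Age <- Cholesterol <- Genotype -> Diet
  P3: BMI <- Exercise -> Age -> BloodPressure <- Cholesterol <- Genotype -> Diet
That exhausts the simple backdoor paths. Count: 3.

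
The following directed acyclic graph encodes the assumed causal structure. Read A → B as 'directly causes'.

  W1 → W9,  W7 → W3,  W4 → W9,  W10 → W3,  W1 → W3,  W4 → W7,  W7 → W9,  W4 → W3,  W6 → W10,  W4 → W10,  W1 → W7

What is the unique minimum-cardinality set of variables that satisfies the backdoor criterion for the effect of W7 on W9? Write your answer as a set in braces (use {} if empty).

Variables eligible for adjustment (non-descendants of W7, excluding W7 and W9): {W1, W10, W4, W6}.
Backdoor paths from W7 to W9:
  P1: W7 <- W4 -> W10 -> W3 <- W1 -> W9
  P2: W7 <- W4 -> W9
  P3: W7 <- W4 -> W3 <- W1 -> W9
  P4: W7 <- W1 -> W9
  P5: W7 <- W1 -> W3 <- W4 -> W9
  P6: W7 <- W1 -> W3 <- W10 <- W4 -> W9
The empty set is not sufficient: P2 (W7 <- W4 -> W9) has no collider blocking it and no conditioned non-collider, so it is open.
Try {W1, W4}:
  P1: blocked at fork node W4 ∈ conditioning set.
  P2: blocked at fork node W4 ∈ conditioning set.
  P3: blocked at fork node W4 ∈ conditioning set.
  P4: blocked at fork node W1 ∈ conditioning set.
  P5: blocked at fork node W1 ∈ conditioning set.
  P6: blocked at fork node W1 ∈ conditioning set.
{W1, W4} contains no descendant of W7 and blocks every backdoor path.
Every element of {W1, W4} is needed (dropping W1 leaves P4 open; dropping W4 leaves P2 open), so no proper subset is valid.
Among all size-2 subsets of the eligible variables, only {W1, W4} blocks every backdoor path, so it is the unique smallest valid adjustment set.

{W1, W4}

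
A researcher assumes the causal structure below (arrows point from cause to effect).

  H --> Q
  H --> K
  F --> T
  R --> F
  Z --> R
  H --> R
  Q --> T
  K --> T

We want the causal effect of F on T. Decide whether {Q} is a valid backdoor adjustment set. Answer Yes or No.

No

Backdoor paths from F to T (paths whose first edge points into F):
  P1: F <- R <- H -> Q -> T
  P2: F <- R <- H -> K -> T
Condition 1 (no descendant of F in the set): holds — descendants of F are {T}; none are in {Q}.
Condition 2 (every backdoor path blocked by {Q}):
  P1: blocked at chain node Q ∈ conditioning set.
  P2: open — no interior node is in the conditioning set.
{Q} does not satisfy the backdoor criterion.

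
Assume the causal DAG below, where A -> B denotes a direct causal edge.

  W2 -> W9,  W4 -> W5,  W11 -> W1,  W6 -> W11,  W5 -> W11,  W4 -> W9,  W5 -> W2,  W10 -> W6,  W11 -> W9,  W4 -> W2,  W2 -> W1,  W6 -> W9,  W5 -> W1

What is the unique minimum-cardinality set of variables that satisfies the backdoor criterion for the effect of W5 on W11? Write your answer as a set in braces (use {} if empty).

Variables eligible for adjustment (non-descendants of W5, excluding W5 and W11): {W10, W4, W6}.
Backdoor paths from W5 to W11:
  P1: W5 <- W4 -> W2 -> W9 <- W6 -> W11
  P2: W5 <- W4 -> W2 -> W9 <- W11
  P3: W5 <- W4 -> W2 -> W1 <- W11
  P4: W5 <- W4 -> W9 <- W2 -> W1 <- W11
  P5: W5 <- W4 -> W9 <- W6 -> W11
  P6: W5 <- W4 -> W9 <- W11
Each backdoor path contains an unconditioned collider, so every path is already blocked with the empty conditioning set:
  P1: blocked at collider W9 (neither it nor any descendant is in the conditioning set).
  P2: blocked at collider W9 (neither it nor any descendant is in the conditioning set).
  P3: blocked at collider W1 (neither it nor any descendant is in the conditioning set).
  P4: blocked at collider W9 (neither it nor any descendant is in the conditioning set).
  P5: blocked at collider W9 (neither it nor any descendant is in the conditioning set).
  P6: blocked at collider W9 (neither it nor any descendant is in the conditioning set).
The empty set is therefore the unique smallest valid set.

{}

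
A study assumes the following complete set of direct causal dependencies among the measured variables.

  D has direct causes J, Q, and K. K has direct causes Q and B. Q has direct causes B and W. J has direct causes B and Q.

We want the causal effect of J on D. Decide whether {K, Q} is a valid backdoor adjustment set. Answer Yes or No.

Yes

Backdoor paths from J to D (paths whose first edge points into J):
  P1: J <- B -> Q -> K -> D
  P2: J <- B -> Q -> D
  P3: J <- B -> K <- Q -> D
  P4: J <- B -> K -> D
  P5: J <- Q <- B -> K -> D
  P6: J <- Q -> K -> D
  P7: J <- Q -> D
Condition 1 (no descendant of J in the set): holds — descendants of J are {D}; none are in {K, Q}.
Condition 2 (every backdoor path blocked by {K, Q}):
  P1: blocked at chain node Q ∈ conditioning set.
  P2: blocked at chain node Q ∈ conditioning set.
  P3: blocked at fork node Q ∈ conditioning set.
  P4: blocked at chain node K ∈ conditioning set.
  P5: blocked at chain node Q ∈ conditioning set.
  P6: blocked at fork node Q ∈ conditioning set.
  P7: blocked at fork node Q ∈ conditioning set.
{K, Q} satisfies the backdoor criterion.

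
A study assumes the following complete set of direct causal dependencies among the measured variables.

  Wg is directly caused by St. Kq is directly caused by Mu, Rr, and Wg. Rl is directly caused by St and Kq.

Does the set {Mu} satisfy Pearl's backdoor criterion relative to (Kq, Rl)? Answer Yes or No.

No

Backdoor paths from Kq to Rl (paths whose first edge points into Kq):
  P1: Kq <- Wg <- St -> Rl
Condition 1 (no descendant of Kq in the set): holds — descendants of Kq are {Rl}; none are in {Mu}.
Condition 2 (every backdoor path blocked by {Mu}):
  P1: open — no interior node is in the conditioning set.
{Mu} does not satisfy the backdoor criterion.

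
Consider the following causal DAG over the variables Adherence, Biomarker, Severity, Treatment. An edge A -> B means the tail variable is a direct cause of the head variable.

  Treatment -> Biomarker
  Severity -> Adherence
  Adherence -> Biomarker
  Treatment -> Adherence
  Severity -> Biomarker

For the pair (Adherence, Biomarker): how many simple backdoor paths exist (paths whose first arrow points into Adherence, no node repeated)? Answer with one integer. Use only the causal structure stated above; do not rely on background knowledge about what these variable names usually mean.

A backdoor path from Adherence to Biomarker is any simple undirected path whose first edge points into Adherence (i.e. leaves Adherence via a parent).
Parents of Adherence: {Severity, Treatment}.
Enumerating:
  P1: Adherence <- Treatment -> Biomarker
  P2: Adherence <- Severity -> Biomarker
That exhausts the simple backdoor paths. Count: 2.

2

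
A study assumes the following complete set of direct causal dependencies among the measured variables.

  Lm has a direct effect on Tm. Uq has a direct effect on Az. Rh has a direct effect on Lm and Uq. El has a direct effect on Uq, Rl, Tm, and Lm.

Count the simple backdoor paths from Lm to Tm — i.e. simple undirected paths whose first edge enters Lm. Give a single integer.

2

A backdoor path from Lm to Tm is any simple undirected path whose first edge points into Lm (i.e. leaves Lm via a parent).
Parents of Lm: {El, Rh}.
Enumerating:
  P1: Lm <- El -> Tm
  P2: Lm <- Rh -> Uq <- El -> Tm
That exhausts the simple backdoor paths. Count: 2.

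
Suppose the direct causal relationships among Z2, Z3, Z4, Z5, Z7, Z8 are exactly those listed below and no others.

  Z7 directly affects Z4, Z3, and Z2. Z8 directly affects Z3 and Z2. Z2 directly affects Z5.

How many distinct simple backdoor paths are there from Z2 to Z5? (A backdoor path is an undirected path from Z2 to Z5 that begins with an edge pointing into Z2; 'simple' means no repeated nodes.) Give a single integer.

0

A backdoor path from Z2 to Z5 is any simple undirected path whose first edge points into Z2 (i.e. leaves Z2 via a parent).
Parents of Z2: {Z7, Z8}.
No simple path from any parent of Z2 reaches Z5 without revisiting Z2, so there are no backdoor paths.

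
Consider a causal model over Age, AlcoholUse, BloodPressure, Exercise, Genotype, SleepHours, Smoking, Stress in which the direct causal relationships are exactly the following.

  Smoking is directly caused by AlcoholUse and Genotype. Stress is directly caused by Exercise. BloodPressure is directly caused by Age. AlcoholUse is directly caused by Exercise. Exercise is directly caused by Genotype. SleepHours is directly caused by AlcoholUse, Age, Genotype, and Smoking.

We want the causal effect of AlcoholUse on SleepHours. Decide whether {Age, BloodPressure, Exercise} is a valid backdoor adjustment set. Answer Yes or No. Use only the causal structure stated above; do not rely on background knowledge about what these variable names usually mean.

Yes

Backdoor paths from AlcoholUse to SleepHours (paths whose first edge points into AlcoholUse):
  P1: AlcoholUse <- Exercise <- Genotype -> Smoking -> SleepHours
  P2: AlcoholUse <- Exercise <- Genotype -> SleepHours
Condition 1 (no descendant of AlcoholUse in the set): holds — descendants of AlcoholUse are {SleepHours, Smoking}; none are in {Age, BloodPressure, Exercise}.
Condition 2 (every backdoor path blocked by {Age, BloodPressure, Exercise}):
  P1: blocked at chain node Exercise ∈ conditioning set.
  P2: blocked at chain node Exercise ∈ conditioning set.
{Age, BloodPressure, Exercise} satisfies the backdoor criterion.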